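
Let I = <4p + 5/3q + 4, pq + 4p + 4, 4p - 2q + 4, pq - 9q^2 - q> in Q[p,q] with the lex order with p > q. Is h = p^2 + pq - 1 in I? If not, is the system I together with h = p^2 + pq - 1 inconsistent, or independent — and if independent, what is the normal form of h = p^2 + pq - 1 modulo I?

First compute the reduced Gröbner basis of I by Buchberger's algorithm.
f_1 = 4p + 5/3q + 4, LT = p.
f_2 = pq + 4p + 4, LT = pq.
f_3 = 4p - 2q + 4, LT = p.
f_4 = pq - 9q^2 - q, LT = pq.

S(f_1,f_2): lcm = pq. S = -4p + 5/12q^2 + q - 4.
  leading term p: subtract (-1)·f_1 from -4p + 5/12q^2 + q - 4 → 5/12q^2 + 8/3q
  leading term q^2: no divisor's leading term divides it; move 5/12q^2 to the remainder.
  leading term q: no divisor's leading term divides it; move 8/3q to the remainder.
  remainder 5/12q^2 + 8/3q ≠ 0; add k_5 = 5/12q^2 + 8/3q to the basis.

S(f_1,f_3): lcm = p. S = 11/12q.
  leading term q: no divisor's leading term divides it; move 11/12q to the remainder.
  remainder 11/12q ≠ 0; add k_6 = 11/12q to the basis.

The other S-polynomials (S(f_1,f_4), S(f_2,f_3), S(f_2,f_4), S(f_3,f_4), S(f_1,k_5), S(f_2,k_5), S(f_3,k_5), S(f_4,k_5), S(f_1,k_6), S(f_2,k_6), S(f_3,k_6), S(f_4,k_6), S(k_5,k_6)) all reduce to 0 modulo the current basis, so we have a Gröbner basis.
Inter-reduce: drop elements whose leading term is divisible by another's, tail-reduce, and make monic.
Reduced Gröbner basis: {p + 1, q}.
Label its elements g_1 = p + 1, g_2 = q.

Reduce h = p^2 + pq - 1 modulo G:
  leading term p^2: subtract (p)·g_1 from p^2 + pq - 1 → pq - p - 1
  leading term pq: subtract (q)·g_1 from pq - p - 1 → -p - q - 1
  leading term p: subtract (-1)·g_1 from -p - q - 1 → -q
  leading term q: subtract (-1)·g_2 from -q → 0
  normal form = 0.
Since the normal form is 0, h ∈ I.

p^2 + pq - 1 lies in I (it reduces to 0).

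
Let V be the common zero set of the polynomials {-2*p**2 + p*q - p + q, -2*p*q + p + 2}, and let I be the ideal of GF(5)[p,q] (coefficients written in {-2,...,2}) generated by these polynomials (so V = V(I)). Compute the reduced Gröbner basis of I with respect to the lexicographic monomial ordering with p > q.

f_1 = -2*p**2 + p*q - p + q, LT = p**2.
f_2 = -2*p*q + p + 2, LT = p*q.

S(f_1,f_2): lcm = p**2*q. S = -2*p**2 + 2*p*q**2 - 2*p*q + p + 2*q**2.
  leading term p**2: subtract (1)·f_1 from -2*p**2 + 2*p*q**2 - 2*p*q + p + 2*q**2 → 2*p*q**2 + 2*p*q + 2*p + 2*q**2 - q
  leading term p*q**2: subtract (-q)·f_2 from 2*p*q**2 + 2*p*q + 2*p + 2*q**2 - q → -2*p*q + 2*p + 2*q**2 + q
  leading term p*q: subtract (1)·f_2 from -2*p*q + 2*p + 2*q**2 + q → p + 2*q**2 + q - 2
  leading term p: no divisor's leading term divides it; move p to the remainder.
  leading term q**2: no divisor's leading term divides it; move 2*q**2 to the remainder.
  leading term q: no divisor's leading term divides it; move q to the remainder.
  leading term 1: no divisor's leading term divides it; move -2 to the remainder.
  remainder p + 2*q**2 + q - 2 ≠ 0; add g_3 = p + 2*q**2 + q - 2 to the basis.

S(f_2,g_3): lcm = p*q. S = 2*p - 2*q**3 - q**2 + 2*q - 1.
  leading term p: subtract (2)·g_3 from 2*p - 2*q**3 - q**2 + 2*q - 1 → -2*q**3 - 2
  leading term q**3: no divisor's leading term divides it; move -2*q**3 to the remainder.
  leading term 1: no divisor's leading term divides it; move -2 to the remainder.
  remainder -2*q**3 - 2 ≠ 0; add g_4 = -2*q**3 - 2 to the basis.

The other S-polynomials (S(f_1,g_3), S(f_1,g_4), S(f_2,g_4), S(g_3,g_4)) all reduce to 0 modulo the current basis, so we have a Gröbner basis.
Inter-reduce: drop elements whose leading term is divisible by another's, tail-reduce, and make monic.

G = {p + 2*q**2 + q - 2, q**3 + 1}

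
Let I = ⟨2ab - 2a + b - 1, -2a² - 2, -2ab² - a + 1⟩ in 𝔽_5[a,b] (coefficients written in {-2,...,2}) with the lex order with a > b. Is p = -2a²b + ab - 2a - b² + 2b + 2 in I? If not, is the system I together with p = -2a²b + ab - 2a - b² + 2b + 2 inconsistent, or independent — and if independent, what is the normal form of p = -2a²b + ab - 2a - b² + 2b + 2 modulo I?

Adjoining -2a²b + ab - 2a - b² + 2b + 2 makes the ideal the whole ring: the system is inconsistent.

First compute the reduced Gröbner basis of I by Buchberger's algorithm.
f_1 = 2ab - 2a + b - 1, LT = ab.
f_2 = -2a² - 2, LT = a².
f_3 = -2ab² - a + 1, LT = ab².

S(f_1,f_3): lcm = ab². S = -ab + 2a - 2b² + 2b - 2.
  leading term ab: subtract (2)·f_1 from -ab + 2a - 2b² + 2b - 2 → a - 2b²
  leading term a: no divisor's leading term divides it; move a to the remainder.
  leading term b²: no divisor's leading term divides it; move -2b² to the remainder.
  remainder a - 2b² ≠ 0; add h_4 = a - 2b² to the basis.

S(f_2,f_3): lcm = a²b². S = 2a² - 2a + b².
  leading term a²: subtract (-1)·f_2 from 2a² - 2a + b² → -2a + b² - 2
  leading term a: subtract (-2)·h_4 from -2a + b² - 2 → 2b² - 2
  leading term b²: no divisor's leading term divides it; move 2b² to the remainder.
  leading term 1: no divisor's leading term divides it; move -2 to the remainder.
  remainder 2b² - 2 ≠ 0; add h_5 = 2b² - 2 to the basis.

The other S-polynomials (S(f_1,f_2), S(f_1,h_4), S(f_2,h_4), S(f_3,h_4), S(f_1,h_5), S(f_2,h_5), S(f_3,h_5), S(h_4,h_5)) all reduce to 0 modulo the current basis, so we have a Gröbner basis.
Inter-reduce: drop elements whose leading term is divisible by another's, tail-reduce, and make monic.
Reduced Gröbner basis: {a - 2, b² - 1}.
Label its elements g_1 = a - 2, g_2 = b² - 1.

Reduce p = -2a²b + ab - 2a - b² + 2b + 2 modulo G:
  leading term a²b: subtract (-2ab)·g_1 from -2a²b + ab - 2a - b² + 2b + 2 → 2ab - 2a - b² + 2b + 2
  leading term ab: subtract (2b)·g_1 from 2ab - 2a - b² + 2b + 2 → -2a - b² + b + 2
  leading term a: subtract (-2)·g_1 from -2a - b² + b + 2 → -b² + b - 2
  leading term b²: subtract (-1)·g_2 from -b² + b - 2 → b + 2
  leading term b: no divisor's leading term divides it; move b to the remainder.
  leading term 1: no divisor's leading term divides it; move 2 to the remainder.
  normal form = b + 2.
The normal form is nonzero, so p ∉ I. Since p minus its normal form lies in I, I + (p) = I + (r) where r = b + 2; decide whether this ideal is the whole ring.
Run Buchberger on G together with r (pairs among the g_i already reduce to 0 since G is a Gröbner basis):
g_1 = a - 2, LT = a.
g_2 = b² - 1, LT = b².
r = b + 2, LT = b.

S(g_2,r): lcm = b². S = -2b - 1.
  leading term b: subtract (-2)·r from -2b - 1 → -2
  leading term 1: no divisor's leading term divides it; move -2 to the remainder.
  remainder -2 ≠ 0; add m_4 = -2 to the basis.

The other S-polynomials (S(g_1,g_2), S(g_1,r), S(g_1,m_4), S(g_2,m_4), S(r,m_4)) all reduce to 0 modulo the current basis, so we have a Gröbner basis.
Inter-reduce: drop elements whose leading term is divisible by another's, tail-reduce, and make monic.
Reduced Gröbner basis: {1}.
The reduced Gröbner basis of I + (p) is {1}: the ideal is the whole ring, so the enlarged system has no common solution — adjoining p is inconsistent.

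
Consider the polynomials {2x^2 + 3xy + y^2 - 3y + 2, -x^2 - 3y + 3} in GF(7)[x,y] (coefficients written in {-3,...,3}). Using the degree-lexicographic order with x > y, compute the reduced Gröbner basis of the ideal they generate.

G = {y^3 + 2y^2 - 3x - y - 2, x^2 + 3y - 3, xy - 2y^2 - 3y - 2}

f_1 = 2x^2 + 3xy + y^2 - 3y + 2, LT = x^2.
f_2 = -x^2 - 3y + 3, LT = x^2.

S(f_1,f_2): lcm = x^2. S = -2xy - 3y^2 - y - 3.
  reduce S modulo (f_1, f_2):
  remainder -2xy - 3y^2 - y - 3 ≠ 0; add g_3 = -2xy - 3y^2 - y - 3 to the basis.

S(f_1,g_3): lcm = x^2y. S = -3y^3 + 3xy + 2y^2 + 2x + y.
  reduce S modulo (f_1, f_2, g_3):
  remainder -3y^3 + y^2 + 2x + 3y - 1 ≠ 0; add g_4 = -3y^3 + y^2 + 2x + 3y - 1 to the basis.

The other S-polynomials (S(f_2,g_3), S(f_1,g_4), S(f_2,g_4), S(g_3,g_4)) all reduce to 0 modulo the current basis, so we have a Gröbner basis.
Inter-reduce: drop elements whose leading term is divisible by another's, tail-reduce, and make monic.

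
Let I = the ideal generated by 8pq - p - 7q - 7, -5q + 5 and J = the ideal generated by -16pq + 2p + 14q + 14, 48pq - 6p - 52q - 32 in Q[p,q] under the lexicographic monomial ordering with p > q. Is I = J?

Yes, the ideals are equal.

Two ideals are equal iff their reduced Gröbner bases coincide (the reduced basis is unique for a fixed ordering).
Buchberger on the first generating set:
f_1 = 8pq - p - 7q - 7, LT = pq.
f_2 = -5q + 5, LT = q.

S(f_1,f_2): lcm = pq. S = 7/8p - 7/8q - 7/8.
  leading term p: no divisor's leading term divides it; move 7/8p to the remainder.
  leading term q: subtract (7/40)·f_2 from -7/8q - 7/8 → -7/4
  leading term 1: no divisor's leading term divides it; move -7/4 to the remainder.
  remainder 7/8p - 7/4 ≠ 0; add g_3 = 7/8p - 7/4 to the basis.

The other S-polynomials (S(f_1,g_3), S(f_2,g_3)) all reduce to 0 modulo the current basis, so we have a Gröbner basis.
Inter-reduce: drop elements whose leading term is divisible by another's, tail-reduce, and make monic.
Reduced Gröbner basis: {p - 2, q - 1}.

Buchberger on the second generating set:
h_1 = -16pq + 2p + 14q + 14, LT = pq.
h_2 = 48pq - 6p - 52q - 32, LT = pq.

S(h_1,h_2): lcm = pq. S = 5/24q - 5/24.
  leading term q: no divisor's leading term divides it; move 5/24q to the remainder.
  leading term 1: no divisor's leading term divides it; move -5/24 to the remainder.
  remainder 5/24q - 5/24 ≠ 0; add k_3 = 5/24q - 5/24 to the basis.

S(h_1,k_3): lcm = pq. S = 7/8p - 7/8q - 7/8.
  leading term p: no divisor's leading term divides it; move 7/8p to the remainder.
  leading term q: subtract (-21/5)·k_3 from -7/8q - 7/8 → -7/4
  leading term 1: no divisor's leading term divides it; move -7/4 to the remainder.
  remainder 7/8p - 7/4 ≠ 0; add k_4 = 7/8p - 7/4 to the basis.

The other S-polynomials (S(h_2,k_3), S(h_1,k_4), S(h_2,k_4), S(k_3,k_4)) all reduce to 0 modulo the current basis, so we have a Gröbner basis.
Inter-reduce: drop elements whose leading term is divisible by another's, tail-reduce, and make monic.
Reduced Gröbner basis: {p - 2, q - 1}.

Same reduced basis, so the two generating sets span the same ideal.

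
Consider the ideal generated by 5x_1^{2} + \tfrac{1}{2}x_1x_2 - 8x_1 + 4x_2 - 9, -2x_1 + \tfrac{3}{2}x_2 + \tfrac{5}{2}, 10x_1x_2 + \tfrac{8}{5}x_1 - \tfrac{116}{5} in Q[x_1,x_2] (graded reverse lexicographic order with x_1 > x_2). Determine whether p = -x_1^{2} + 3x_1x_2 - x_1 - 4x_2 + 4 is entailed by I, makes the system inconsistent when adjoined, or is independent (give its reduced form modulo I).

First compute the reduced Gröbner basis of I by Buchberger's algorithm.
f_1 = 5x_1^{2} + \tfrac{1}{2}x_1x_2 - 8x_1 + 4x_2 - 9, LT = x_1^{2}.
f_2 = -2x_1 + \tfrac{3}{2}x_2 + \tfrac{5}{2}, LT = x_1.
f_3 = 10x_1x_2 + \tfrac{8}{5}x_1 - \tfrac{116}{5}, LT = x_1x_2.

S(f_1,f_2): lcm = x_1^{2}. S = \tfrac{17}{20}x_1x_2 - \tfrac{7}{20}x_1 + \tfrac{4}{5}x_2 - \tfrac{9}{5}.
  reduce S modulo (f_1, f_2, f_3):
  remainder \tfrac{51}{80}x_2^{2} + \tfrac{8}{5}x_2 - \tfrac{179}{80} ≠ 0; add h_4 = \tfrac{51}{80}x_2^{2} + \tfrac{8}{5}x_2 - \tfrac{179}{80} to the basis.

S(f_1,f_3): lcm = x_1^{2}x_2. S = \tfrac{1}{10}x_1x_2^{2} - \tfrac{4}{25}x_1^{2} - \tfrac{8}{5}x_1x_2 + \tfrac{4}{5}x_2^{2} + \tfrac{58}{25}x_1 - \tfrac{9}{5}x_2.
  reduce S modulo (f_1, f_2, f_3, h_4):
  remainder -\tfrac{40937}{57800}x_2 + \tfrac{40937}{57800} ≠ 0; add h_5 = -\tfrac{40937}{57800}x_2 + \tfrac{40937}{57800} to the basis.

The other S-polynomials (S(f_2,f_3), S(f_1,h_4), S(f_2,h_4), S(f_3,h_4), S(f_1,h_5), S(f_2,h_5), S(f_3,h_5), S(h_4,h_5)) all reduce to 0 modulo the current basis, so we have a Gröbner basis.
Inter-reduce: drop elements whose leading term is divisible by another's, tail-reduce, and make monic.
Reduced Gröbner basis: {x_1 - 2, x_2 - 1}.
Label its elements g_1 = x_1 - 2, g_2 = x_2 - 1.

Reduce p = -x_1^{2} + 3x_1x_2 - x_1 - 4x_2 + 4 modulo G:
  leading term x_1^{2}: subtract (-x_1)·g_1 from -x_1^{2} + 3x_1x_2 - x_1 - 4x_2 + 4 → 3x_1x_2 - 3x_1 - 4x_2 + 4
  leading term x_1x_2: subtract (3x_2)·g_1 from 3x_1x_2 - 3x_1 - 4x_2 + 4 → -3x_1 + 2x_2 + 4
  leading term x_1: subtract (-3)·g_1 from -3x_1 + 2x_2 + 4 → 2x_2 - 2
  leading term x_2: subtract (2)·g_2 from 2x_2 - 2 → 0
  normal form = 0.
Since the normal form is 0, p ∈ I.

-x_1^{2} + 3x_1x_2 - x_1 - 4x_2 + 4 lies in I (it reduces to 0).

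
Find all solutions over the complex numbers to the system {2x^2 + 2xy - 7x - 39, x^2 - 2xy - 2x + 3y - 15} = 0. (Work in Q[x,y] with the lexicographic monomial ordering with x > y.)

Compute a lex Gröbner basis by Buchberger's algorithm.
f_1 = 2x^2 + 2xy - 7x - 39, LT = x^2.
f_2 = x^2 - 2xy - 2x + 3y - 15, LT = x^2.

S(f_1,f_2): lcm = x^2. S = 3xy - 3/2x - 3y - 9/2.
  leading term xy: no divisor's leading term divides it; move 3xy to the remainder.
  leading term x: no divisor's leading term divides it; move -3/2x to the remainder.
  leading term y: no divisor's leading term divides it; move -3y to the remainder.
  leading term 1: no divisor's leading term divides it; move -9/2 to the remainder.
  remainder 3xy - 3/2x - 3y - 9/2 ≠ 0; add h_3 = 3xy - 3/2x - 3y - 9/2 to the basis.

S(f_1,h_3): lcm = x^2y. S = 1/2x^2 + xy^2 - 5/2xy + 3/2x - 39/2y.
  leading term x^2: subtract (1/4)·f_1 from 1/2x^2 + xy^2 - 5/2xy + 3/2x - 39/2y → xy^2 - 3xy + 13/4x - 39/2y + 39/4
  leading term xy^2: subtract (1/3y)·h_3 from xy^2 - 3xy + 13/4x - 39/2y + 39/4 → -5/2xy + 13/4x + y^2 - 18y + 39/4
  leading term xy: subtract (-5/6)·h_3 from -5/2xy + 13/4x + y^2 - 18y + 39/4 → 2x + y^2 - 41/2y + 6
  leading term x: no divisor's leading term divides it; move 2x to the remainder.
  leading term y^2: no divisor's leading term divides it; move y^2 to the remainder.
  leading term y: no divisor's leading term divides it; move -41/2y to the remainder.
  leading term 1: no divisor's leading term divides it; move 6 to the remainder.
  remainder 2x + y^2 - 41/2y + 6 ≠ 0; add h_4 = 2x + y^2 - 41/2y + 6 to the basis.

S(h_3,h_4): lcm = xy. S = -1/2x - 1/2y^3 + 41/4y^2 - 4y - 3/2.
  leading term x: subtract (-1/4)·h_4 from -1/2x - 1/2y^3 + 41/4y^2 - 4y - 3/2 → -1/2y^3 + 21/2y^2 - 73/8y
  leading term y^3: no divisor's leading term divides it; move -1/2y^3 to the remainder.
  leading term y^2: no divisor's leading term divides it; move 21/2y^2 to the remainder.
  leading term y: no divisor's leading term divides it; move -73/8y to the remainder.
  remainder -1/2y^3 + 21/2y^2 - 73/8y ≠ 0; add h_5 = -1/2y^3 + 21/2y^2 - 73/8y to the basis.

The other S-polynomials (S(f_2,h_3), S(f_1,h_4), S(f_2,h_4), S(f_1,h_5), S(f_2,h_5), S(h_3,h_5), S(h_4,h_5)) all reduce to 0 modulo the current basis, so we have a Gröbner basis.
Inter-reduce: drop elements whose leading term is divisible by another's, tail-reduce, and make monic.
Reduced Gröbner basis: {x + 1/2y^2 - 41/4y + 3, y^3 - 21y^2 + 73/4y}.

Since the basis is lex-ordered, y^3 - 21y^2 + 73/4y is univariate in y. Its roots are {0, 21/2 - 2*sqrt(23), 2*sqrt(23) + 21/2}. Back-substituting each root into the other basis elements fixes the other coordinates.
  y = 0: the earlier basis element becomes x + 3 = 0, giving x = -3 — point (-3, 0).
  y = 21/2 - 2*sqrt(23): the earlier basis element becomes x - 7/2 - sqrt(23)/2 = 0, giving x = sqrt(23)/2 + 7/2 — point (sqrt(23)/2 + 7/2, 21/2 - 2*sqrt(23)).
  y = 2*sqrt(23) + 21/2: the earlier basis element becomes x - 7/2 + sqrt(23)/2 = 0, giving x = 7/2 - sqrt(23)/2 — point (7/2 - sqrt(23)/2, 2*sqrt(23) + 21/2).
Check: every point annihilates each of the original generators.

{(-3, 0), (sqrt(23)/2 + 7/2, 21/2 - 2*sqrt(23)), (7/2 - sqrt(23)/2, 2*sqrt(23) + 21/2)}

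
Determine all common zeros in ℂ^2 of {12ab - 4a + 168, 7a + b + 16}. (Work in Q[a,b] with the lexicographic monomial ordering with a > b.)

Compute a lex Gröbner basis by Buchberger's algorithm.
f_1 = 12ab - 4a + 168, LT = ab.
f_2 = 7a + b + 16, LT = a.

S(f_1,f_2): lcm = ab. S = -1/3a - 1/7b^2 - 16/7b + 14.
  leading term a: subtract (-1/21)·f_2 from -1/3a - 1/7b^2 - 16/7b + 14 → -1/7b^2 - 47/21b + 310/21
  leading term b^2: no divisor's leading term divides it; move -1/7b^2 to the remainder.
  leading term b: no divisor's leading term divides it; move -47/21b to the remainder.
  leading term 1: no divisor's leading term divides it; move 310/21 to the remainder.
  remainder -1/7b^2 - 47/21b + 310/21 ≠ 0; add h_3 = -1/7b^2 - 47/21b + 310/21 to the basis.

The other S-polynomials (S(f_1,h_3), S(f_2,h_3)) all reduce to 0 modulo the current basis, so we have a Gröbner basis.
Inter-reduce: drop elements whose leading term is divisible by another's, tail-reduce, and make monic.
Reduced Gröbner basis: {a + 1/7b + 16/7, b^2 + 47/3b - 310/3}.

The lex basis is triangular: the last element involves only b. Solving b^2 + 47/3b - 310/3 = 0 gives b ∈ {-62/3, 5}; substituting each value into the earlier elements determines the remaining variables.
  b = -62/3: the earlier basis element becomes a - 2/3 = 0, giving a = 2/3 — point (2/3, -62/3).
  b = 5: the earlier basis element becomes a + 3 = 0, giving a = -3 — point (-3, 5).
Substituting each solution back into the original system confirms all equations vanish.

{(2/3, -62/3), (-3, 5)}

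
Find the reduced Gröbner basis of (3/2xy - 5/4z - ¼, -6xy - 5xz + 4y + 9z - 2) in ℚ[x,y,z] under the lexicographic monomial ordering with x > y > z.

f_1 = 3/2xy - 5/4z - ¼, LT = xy.
f_2 = -6xy - 5xz + 4y + 9z - 2, LT = xy.

S(f_1,f_2): lcm = xy. S = -⅚xz + ⅔y + ⅔z - ½.
  leading term xz: no divisor's leading term divides it; move -⅚xz to the remainder.
  leading term y: no divisor's leading term divides it; move ⅔y to the remainder.
  leading term z: no divisor's leading term divides it; move ⅔z to the remainder.
  leading term 1: no divisor's leading term divides it; move -½ to the remainder.
  remainder -⅚xz + ⅔y + ⅔z - ½ ≠ 0; add g_3 = -⅚xz + ⅔y + ⅔z - ½ to the basis.

S(f_1,g_3): lcm = xyz. S = ⅘y² + ⅘yz - ⅗y - ⅚z² - ⅙z.
  leading term y²: no divisor's leading term divides it; move ⅘y² to the remainder.
  leading term yz: no divisor's leading term divides it; move ⅘yz to the remainder.
  leading term y: no divisor's leading term divides it; move -⅗y to the remainder.
  leading term z²: no divisor's leading term divides it; move -⅚z² to the remainder.
  leading term z: no divisor's leading term divides it; move -⅙z to the remainder.
  remainder ⅘y² + ⅘yz - ⅗y - ⅚z² - ⅙z ≠ 0; add g_4 = ⅘y² + ⅘yz - ⅗y - ⅚z² - ⅙z to the basis.

The other S-polynomials (S(f_2,g_3), S(f_1,g_4), S(f_2,g_4), S(g_3,g_4)) all reduce to 0 modulo the current basis, so we have a Gröbner basis.
Inter-reduce: drop elements whose leading term is divisible by another's, tail-reduce, and make monic.

G = {xy - ⅚z - ⅙, xz - ⅘y - ⅘z + ⅗, y² + yz - ¾y - 25/24z² - 5/24z}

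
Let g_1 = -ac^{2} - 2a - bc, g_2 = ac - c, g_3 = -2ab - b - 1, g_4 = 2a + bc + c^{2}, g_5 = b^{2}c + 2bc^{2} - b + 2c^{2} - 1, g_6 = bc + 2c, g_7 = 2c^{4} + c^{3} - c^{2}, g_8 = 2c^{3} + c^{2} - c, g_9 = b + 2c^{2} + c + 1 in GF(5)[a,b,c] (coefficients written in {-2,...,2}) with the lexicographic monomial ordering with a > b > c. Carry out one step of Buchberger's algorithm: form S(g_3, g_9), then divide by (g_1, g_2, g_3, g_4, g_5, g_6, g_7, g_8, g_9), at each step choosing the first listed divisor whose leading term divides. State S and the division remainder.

lcm(LM(g_3), LM(g_9)) = ab.
S = (lcm/LT(g_3))·g_3 − (lcm/LT(g_9))·g_9 = -2ac^{2} - ac - a - 2b - 2.
Reduce S modulo (g_1, g_2, g_3, g_4, g_5, g_6, g_7, g_8, g_9) in that order:
  leading term ac^{2}: subtract (2)·g_1 from -2ac^{2} - ac - a - 2b - 2 → -ac - 2a + 2bc - 2b - 2
  leading term ac: subtract (-1)·g_2 from -ac - 2a + 2bc - 2b - 2 → -2a + 2bc - 2b - c - 2
  leading term a: subtract (-1)·g_4 from -2a + 2bc - 2b - c - 2 → -2bc - 2b + c^{2} - c - 2
  leading term bc: subtract (-2)·g_6 from -2bc - 2b + c^{2} - c - 2 → -2b + c^{2} - 2c - 2
  leading term b: subtract (-2)·g_9 from -2b + c^{2} - 2c - 2 → 0
The remainder is 0, so this S-polynomial contributes no new basis element.

S(g_3, g_9) = -2ac^{2} - ac - a - 2b - 2; remainder on division = 0.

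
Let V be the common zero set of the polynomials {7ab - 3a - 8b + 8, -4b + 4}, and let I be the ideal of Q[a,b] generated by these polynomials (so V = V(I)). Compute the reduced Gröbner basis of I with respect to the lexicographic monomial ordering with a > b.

G = {a, b - 1}

f_1 = 7ab - 3a - 8b + 8, LT = ab.
f_2 = -4b + 4, LT = b.

S(f_1,f_2): lcm = ab. S = \tfrac{4}{7}a - \tfrac{8}{7}b + \tfrac{8}{7}.
  reduce S modulo (f_1, f_2):
  remainder \tfrac{4}{7}a ≠ 0; add g_3 = \tfrac{4}{7}a to the basis.

The other S-polynomials (S(f_1,g_3), S(f_2,g_3)) all reduce to 0 modulo the current basis, so we have a Gröbner basis.
Inter-reduce: drop elements whose leading term is divisible by another's, tail-reduce, and make monic.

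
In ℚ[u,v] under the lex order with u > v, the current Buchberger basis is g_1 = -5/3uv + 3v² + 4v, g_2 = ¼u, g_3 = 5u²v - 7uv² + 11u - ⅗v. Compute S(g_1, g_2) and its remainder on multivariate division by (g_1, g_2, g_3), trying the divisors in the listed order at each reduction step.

S(g_1, g_2) = -9/5v² - 12/5v; remainder on division = -9/5v² - 12/5v.

lcm(LM(g_1), LM(g_2)) = uv.
S = (lcm/LT(g_1))·g_1 − (lcm/LT(g_2))·g_2 = -9/5v² - 12/5v.
Reduce S modulo (g_1, g_2, g_3) in that order:
  leading term v²: no divisor's leading term divides it; move -9/5v² to the remainder.
  leading term v: no divisor's leading term divides it; move -12/5v to the remainder.
The remainder -9/5v² - 12/5v is nonzero, so it would be added as the next basis element.
An S-polynomial is built so that the two leading terms cancel; whether anything survives reduction is exactly the Gröbner-basis criterion.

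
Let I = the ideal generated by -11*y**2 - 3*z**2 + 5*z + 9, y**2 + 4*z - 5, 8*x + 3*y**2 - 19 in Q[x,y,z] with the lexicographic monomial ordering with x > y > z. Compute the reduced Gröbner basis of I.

Buchberger's algorithm terminates because the ascending chain of leading-term ideals stabilizes.

f_1 = -11*y**2 - 3*z**2 + 5*z + 9, LT = y**2.
f_2 = y**2 + 4*z - 5, LT = y**2.
f_3 = 8*x + 3*y**2 - 19, LT = x.

S(f_1,f_2): lcm = y**2. S = 3/11*z**2 - 49/11*z + 46/11.
  leading term z**2: no divisor's leading term divides it; move 3/11*z**2 to the remainder.
  leading term z: no divisor's leading term divides it; move -49/11*z to the remainder.
  leading term 1: no divisor's leading term divides it; move 46/11 to the remainder.
  remainder 3/11*z**2 - 49/11*z + 46/11 ≠ 0; add g_4 = 3/11*z**2 - 49/11*z + 46/11 to the basis.

The other S-polynomials (S(f_1,f_3), S(f_2,f_3), S(f_1,g_4), S(f_2,g_4), S(f_3,g_4)) all reduce to 0 modulo the current basis, so we have a Gröbner basis.
Inter-reduce: drop elements whose leading term is divisible by another's, tail-reduce, and make monic.

G = {x - 3/2*z - 1/2, y**2 + 4*z - 5, z**2 - 49/3*z + 46/3}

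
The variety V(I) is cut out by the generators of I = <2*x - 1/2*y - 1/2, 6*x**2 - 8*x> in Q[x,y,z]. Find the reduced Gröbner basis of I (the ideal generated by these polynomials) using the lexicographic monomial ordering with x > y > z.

Buchberger's algorithm terminates because the ascending chain of leading-term ideals stabilizes.

f_1 = 2*x - 1/2*y - 1/2, LT = x.
f_2 = 6*x**2 - 8*x, LT = x**2.

S(f_1,f_2): lcm = x**2. S = -1/4*x*y + 13/12*x.
  reduce S modulo (f_1, f_2):
  remainder -1/16*y**2 + 5/24*y + 13/48 ≠ 0; add g_3 = -1/16*y**2 + 5/24*y + 13/48 to the basis.

The other S-polynomials (S(f_1,g_3), S(f_2,g_3)) all reduce to 0 modulo the current basis, so we have a Gröbner basis.
Inter-reduce: drop elements whose leading term is divisible by another's, tail-reduce, and make monic.

G = {x - 1/4*y - 1/4, y**2 - 10/3*y - 13/3}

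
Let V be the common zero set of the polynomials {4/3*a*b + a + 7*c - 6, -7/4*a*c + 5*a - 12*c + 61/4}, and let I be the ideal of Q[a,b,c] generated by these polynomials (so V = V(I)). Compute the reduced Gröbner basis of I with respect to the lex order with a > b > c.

f_1 = 4/3*a*b + a + 7*c - 6, LT = a*b.
f_2 = -7/4*a*c + 5*a - 12*c + 61/4, LT = a*c.

S(f_1,f_2): lcm = a*b*c. S = 20/7*a*b + 3/4*a*c - 48/7*b*c + 61/7*b + 21/4*c**2 - 9/2*c.
  leading term a*b: subtract (15/7)·f_1 from 20/7*a*b + 3/4*a*c - 48/7*b*c + 61/7*b + 21/4*c**2 - 9/2*c → 3/4*a*c - 15/7*a - 48/7*b*c + 61/7*b + 21/4*c**2 - 39/2*c + 90/7
  leading term a*c: subtract (-3/7)·f_2 from 3/4*a*c - 15/7*a - 48/7*b*c + 61/7*b + 21/4*c**2 - 39/2*c + 90/7 → -48/7*b*c + 61/7*b + 21/4*c**2 - 345/14*c + 543/28
  leading term b*c: no divisor's leading term divides it; move -48/7*b*c to the remainder.
  leading term b: no divisor's leading term divides it; move 61/7*b to the remainder.
  leading term c**2: no divisor's leading term divides it; move 21/4*c**2 to the remainder.
  leading term c: no divisor's leading term divides it; move -345/14*c to the remainder.
  leading term 1: no divisor's leading term divides it; move 543/28 to the remainder.
  remainder -48/7*b*c + 61/7*b + 21/4*c**2 - 345/14*c + 543/28 ≠ 0; add g_3 = -48/7*b*c + 61/7*b + 21/4*c**2 - 345/14*c + 543/28 to the basis.

The other S-polynomials (S(f_1,g_3), S(f_2,g_3)) all reduce to 0 modulo the current basis, so we have a Gröbner basis.

G = {a*b + 3/4*a + 21/4*c - 9/2, a*c - 20/7*a + 48/7*c - 61/7, b*c - 61/48*b - 49/64*c**2 + 115/32*c - 181/64}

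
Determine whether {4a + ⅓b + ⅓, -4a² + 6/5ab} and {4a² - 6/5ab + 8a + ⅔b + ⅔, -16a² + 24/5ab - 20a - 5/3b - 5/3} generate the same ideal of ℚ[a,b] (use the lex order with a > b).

Equality of ideals is decidable: compute both reduced Gröbner bases (unique for the ordering) and check whether they agree.
Buchberger on the first generating set:
f_1 = 4a + ⅓b + ⅓, LT = a.
f_2 = -4a² + 6/5ab, LT = a².

S(f_1,f_2): lcm = a². S = 23/60ab + 1/12a.
  leading term ab: subtract (23/240b)·f_1 from 23/60ab + 1/12a → 1/12a - 23/720b² - 23/720b
  leading term a: subtract (1/48)·f_1 from 1/12a - 23/720b² - 23/720b → -23/720b² - 7/180b - 1/144
  leading term b²: no divisor's leading term divides it; move -23/720b² to the remainder.
  leading term b: no divisor's leading term divides it; move -7/180b to the remainder.
  leading term 1: no divisor's leading term divides it; move -1/144 to the remainder.
  remainder -23/720b² - 7/180b - 1/144 ≠ 0; add g_3 = -23/720b² - 7/180b - 1/144 to the basis.

The other S-polynomials (S(f_1,g_3), S(f_2,g_3)) all reduce to 0 modulo the current basis, so we have a Gröbner basis.
Inter-reduce: drop elements whose leading term is divisible by another's, tail-reduce, and make monic.
Reduced Gröbner basis: {a + 1/12b + 1/12, b² + 28/23b + 5/23}.

Buchberger on the second generating set:
h_1 = 4a² - 6/5ab + 8a + ⅔b + ⅔, LT = a².
h_2 = -16a² + 24/5ab - 20a - 5/3b - 5/3, LT = a².

S(h_1,h_2): lcm = a². S = ¾a + 1/16b + 1/16.
  leading term a: no divisor's leading term divides it; move ¾a to the remainder.
  leading term b: no divisor's leading term divides it; move 1/16b to the remainder.
  leading term 1: no divisor's leading term divides it; move 1/16 to the remainder.
  remainder ¾a + 1/16b + 1/16 ≠ 0; add k_3 = ¾a + 1/16b + 1/16 to the basis.

S(h_1,k_3): lcm = a². S = -23/60ab + 23/12a + ⅙b + ⅙.
  leading term ab: subtract (-23/45b)·k_3 from -23/60ab + 23/12a + ⅙b + ⅙ → 23/12a + 23/720b² + 143/720b + ⅙
  leading term a: subtract (23/9)·k_3 from 23/12a + 23/720b² + 143/720b + ⅙ → 23/720b² + 7/180b + 1/144
  leading term b²: no divisor's leading term divides it; move 23/720b² to the remainder.
  leading term b: no divisor's leading term divides it; move 7/180b to the remainder.
  leading term 1: no divisor's leading term divides it; move 1/144 to the remainder.
  remainder 23/720b² + 7/180b + 1/144 ≠ 0; add k_4 = 23/720b² + 7/180b + 1/144 to the basis.

The other S-polynomials (S(h_2,k_3), S(h_1,k_4), S(h_2,k_4), S(k_3,k_4)) all reduce to 0 modulo the current basis, so we have a Gröbner basis.
Inter-reduce: drop elements whose leading term is divisible by another's, tail-reduce, and make monic.
Reduced Gröbner basis: {a + 1/12b + 1/12, b² + 28/23b + 5/23}.

Same reduced basis, so the two generating sets span the same ideal.

Yes, the ideals are equal.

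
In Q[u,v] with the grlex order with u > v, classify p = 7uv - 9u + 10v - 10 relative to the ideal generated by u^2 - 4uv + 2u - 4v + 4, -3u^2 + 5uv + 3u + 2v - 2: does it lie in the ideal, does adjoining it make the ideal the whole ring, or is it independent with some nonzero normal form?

First compute the reduced Gröbner basis of I by Buchberger's algorithm.
f_1 = u^2 - 4uv + 2u - 4v + 4, LT = u^2.
f_2 = -3u^2 + 5uv + 3u + 2v - 2, LT = u^2.

S(f_1,f_2): lcm = u^2. S = -7/3uv + 3u - 10/3v + 10/3.
  leading term uv: no divisor's leading term divides it; move -7/3uv to the remainder.
  leading term u: no divisor's leading term divides it; move 3u to the remainder.
  leading term v: no divisor's leading term divides it; move -10/3v to the remainder.
  leading term 1: no divisor's leading term divides it; move 10/3 to the remainder.
  remainder -7/3uv + 3u - 10/3v + 10/3 ≠ 0; add h_3 = -7/3uv + 3u - 10/3v + 10/3 to the basis.

S(f_1,h_3): lcm = u^2v. S = -4uv^2 + 9/7u^2 + 4/7uv - 4v^2 + 10/7u + 4v.
  leading term uv^2: subtract (12/7v)·h_3 from -4uv^2 + 9/7u^2 + 4/7uv - 4v^2 + 10/7u + 4v → 9/7u^2 - 32/7uv + 12/7v^2 + 10/7u - 12/7v
  leading term u^2: subtract (9/7)·f_1 from 9/7u^2 - 32/7uv + 12/7v^2 + 10/7u - 12/7v → 4/7uv + 12/7v^2 - 8/7u + 24/7v - 36/7
  leading term uv: subtract (-12/49)·h_3 from 4/7uv + 12/7v^2 - 8/7u + 24/7v - 36/7 → 12/7v^2 - 20/49u + 128/49v - 212/49
  leading term v^2: no divisor's leading term divides it; move 12/7v^2 to the remainder.
  leading term u: no divisor's leading term divides it; move -20/49u to the remainder.
  leading term v: no divisor's leading term divides it; move 128/49v to the remainder.
  leading term 1: no divisor's leading term divides it; move -212/49 to the remainder.
  remainder 12/7v^2 - 20/49u + 128/49v - 212/49 ≠ 0; add h_4 = 12/7v^2 - 20/49u + 128/49v - 212/49 to the basis.

The other S-polynomials (S(f_2,h_3), S(f_1,h_4), S(f_2,h_4), S(h_3,h_4)) all reduce to 0 modulo the current basis, so we have a Gröbner basis.
Inter-reduce: drop elements whose leading term is divisible by another's, tail-reduce, and make monic.
Reduced Gröbner basis: {u^2 - 22/7u + 12/7v - 12/7, uv - 9/7u + 10/7v - 10/7, v^2 - 5/21u + 32/21v - 53/21}.
Label its elements g_1 = u^2 - 22/7u + 12/7v - 12/7, g_2 = uv - 9/7u + 10/7v - 10/7, g_3 = v^2 - 5/21u + 32/21v - 53/21.

Reduce p = 7uv - 9u + 10v - 10 modulo G:
  leading term uv: subtract (7)·g_2 from 7uv - 9u + 10v - 10 → 0
  normal form = 0.
Since the normal form is 0, p ∈ I.

7uv - 9u + 10v - 10 lies in I (it reduces to 0).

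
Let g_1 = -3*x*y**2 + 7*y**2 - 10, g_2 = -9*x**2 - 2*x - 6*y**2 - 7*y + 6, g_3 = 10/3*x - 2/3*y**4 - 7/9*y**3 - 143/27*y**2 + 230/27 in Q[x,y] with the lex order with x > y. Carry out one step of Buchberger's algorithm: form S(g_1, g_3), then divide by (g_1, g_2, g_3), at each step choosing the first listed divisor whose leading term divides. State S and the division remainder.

S(g_1, g_3) = 1/5*y**6 + 7/30*y**5 + 143/90*y**4 - 44/9*y**2 + 10/3; remainder on division = 1/5*y**6 + 7/30*y**5 + 143/90*y**4 - 44/9*y**2 + 10/3.

lcm(LM(g_1), LM(g_3)) = x*y**2.
S = (lcm/LT(g_1))·g_1 − (lcm/LT(g_3))·g_3 = 1/5*y**6 + 7/30*y**5 + 143/90*y**4 - 44/9*y**2 + 10/3.
Reduce S modulo (g_1, g_2, g_3) in that order:
  leading term y**6: no divisor's leading term divides it; move 1/5*y**6 to the remainder.
  leading term y**5: no divisor's leading term divides it; move 7/30*y**5 to the remainder.
  leading term y**4: no divisor's leading term divides it; move 143/90*y**4 to the remainder.
  leading term y**2: no divisor's leading term divides it; move -44/9*y**2 to the remainder.
  leading term 1: no divisor's leading term divides it; move 10/3 to the remainder.
The remainder 1/5*y**6 + 7/30*y**5 + 143/90*y**4 - 44/9*y**2 + 10/3 is nonzero, so it would be added as the next basis element.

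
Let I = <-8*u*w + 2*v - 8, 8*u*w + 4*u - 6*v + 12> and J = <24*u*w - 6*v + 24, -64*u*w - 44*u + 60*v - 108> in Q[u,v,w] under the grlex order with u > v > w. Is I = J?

For a fixed monomial order, each ideal has a unique reduced Gröbner basis; comparing bases decides equality.
Buchberger on the first generating set:
f_1 = -8*u*w + 2*v - 8, LT = u*w.
f_2 = 8*u*w + 4*u - 6*v + 12, LT = u*w.

S(f_1,f_2): lcm = u*w. S = -1/2*u + 1/2*v - 1/2.
  leading term u: no divisor's leading term divides it; move -1/2*u to the remainder.
  leading term v: no divisor's leading term divides it; move 1/2*v to the remainder.
  leading term 1: no divisor's leading term divides it; move -1/2 to the remainder.
  remainder -1/2*u + 1/2*v - 1/2 ≠ 0; add g_3 = -1/2*u + 1/2*v - 1/2 to the basis.

S(f_1,g_3): lcm = u*w. S = v*w - 1/4*v - w + 1.
  leading term v*w: no divisor's leading term divides it; move v*w to the remainder.
  leading term v: no divisor's leading term divides it; move -1/4*v to the remainder.
  leading term w: no divisor's leading term divides it; move -w to the remainder.
  leading term 1: no divisor's leading term divides it; move 1 to the remainder.
  remainder v*w - 1/4*v - w + 1 ≠ 0; add g_4 = v*w - 1/4*v - w + 1 to the basis.

The other S-polynomials (S(f_2,g_3), S(f_1,g_4), S(f_2,g_4), S(g_3,g_4)) all reduce to 0 modulo the current basis, so we have a Gröbner basis.
Inter-reduce: drop elements whose leading term is divisible by another's, tail-reduce, and make monic.
Reduced Gröbner basis: {v*w - 1/4*v - w + 1, u - v + 1}.

Buchberger on the second generating set:
h_1 = 24*u*w - 6*v + 24, LT = u*w.
h_2 = -64*u*w - 44*u + 60*v - 108, LT = u*w.

S(h_1,h_2): lcm = u*w. S = -11/16*u + 11/16*v - 11/16.
  leading term u: no divisor's leading term divides it; move -11/16*u to the remainder.
  leading term v: no divisor's leading term divides it; move 11/16*v to the remainder.
  leading term 1: no divisor's leading term divides it; move -11/16 to the remainder.
  remainder -11/16*u + 11/16*v - 11/16 ≠ 0; add k_3 = -11/16*u + 11/16*v - 11/16 to the basis.

S(h_1,k_3): lcm = u*w. S = v*w - 1/4*v - w + 1.
  leading term v*w: no divisor's leading term divides it; move v*w to the remainder.
  leading term v: no divisor's leading term divides it; move -1/4*v to the remainder.
  leading term w: no divisor's leading term divides it; move -w to the remainder.
  leading term 1: no divisor's leading term divides it; move 1 to the remainder.
  remainder v*w - 1/4*v - w + 1 ≠ 0; add k_4 = v*w - 1/4*v - w + 1 to the basis.

The other S-polynomials (S(h_2,k_3), S(h_1,k_4), S(h_2,k_4), S(k_3,k_4)) all reduce to 0 modulo the current basis, so we have a Gröbner basis.
Inter-reduce: drop elements whose leading term is divisible by another's, tail-reduce, and make monic.
Reduced Gröbner basis: {v*w - 1/4*v - w + 1, u - v + 1}.

Same reduced basis, so the two generating sets span the same ideal.

Yes, the ideals are equal.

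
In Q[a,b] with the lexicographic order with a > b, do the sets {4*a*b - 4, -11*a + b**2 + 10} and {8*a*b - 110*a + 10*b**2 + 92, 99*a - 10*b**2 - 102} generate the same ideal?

No, the ideals differ.

Two ideals are equal iff their reduced Gröbner bases coincide (the reduced basis is unique for a fixed ordering).
Buchberger on the first generating set:
f_1 = 4*a*b - 4, LT = a*b.
f_2 = -11*a + b**2 + 10, LT = a.

S(f_1,f_2): lcm = a*b. S = 1/11*b**3 + 10/11*b - 1.
  leading term b**3: no divisor's leading term divides it; move 1/11*b**3 to the remainder.
  leading term b: no divisor's leading term divides it; move 10/11*b to the remainder.
  leading term 1: no divisor's leading term divides it; move -1 to the remainder.
  remainder 1/11*b**3 + 10/11*b - 1 ≠ 0; add g_3 = 1/11*b**3 + 10/11*b - 1 to the basis.

S(f_1,g_3): lcm = a*b**3. S = -10*a*b + 11*a - b**2.
  leading term a*b: subtract (-5/2)·f_1 from -10*a*b + 11*a - b**2 → 11*a - b**2 - 10
  leading term a: subtract (-1)·f_2 from 11*a - b**2 - 10 → 0
  remainder 0.

S(f_2,g_3): leading monomials are coprime, so the S-polynomial reduces to 0 (Buchberger's first criterion).
Every S-polynomial of the final basis reduces to 0, so we have a Gröbner basis.
Inter-reduce: drop elements whose leading term is divisible by another's, tail-reduce, and make monic.
Reduced Gröbner basis: {a - 1/11*b**2 - 10/11, b**3 + 10*b - 11}.

Buchberger on the second generating set:
h_1 = 8*a*b - 110*a + 10*b**2 + 92, LT = a*b.
h_2 = 99*a - 10*b**2 - 102, LT = a.

S(h_1,h_2): lcm = a*b. S = -55/4*a + 10/99*b**3 + 5/4*b**2 + 34/33*b + 23/2.
  leading term a: subtract (-5/36)·h_2 from -55/4*a + 10/99*b**3 + 5/4*b**2 + 34/33*b + 23/2 → 10/99*b**3 - 5/36*b**2 + 34/33*b - 8/3
  leading term b**3: no divisor's leading term divides it; move 10/99*b**3 to the remainder.
  leading term b**2: no divisor's leading term divides it; move -5/36*b**2 to the remainder.
  leading term b: no divisor's leading term divides it; move 34/33*b to the remainder.
  leading term 1: no divisor's leading term divides it; move -8/3 to the remainder.
  remainder 10/99*b**3 - 5/36*b**2 + 34/33*b - 8/3 ≠ 0; add k_3 = 10/99*b**3 - 5/36*b**2 + 34/33*b - 8/3 to the basis.

S(h_1,k_3): lcm = a*b**3. S = -99/8*a*b**2 - 51/5*a*b + 132/5*a + 5/4*b**4 + 23/2*b**2.
  leading term a*b**2: subtract (-99/64*b)·h_1 from -99/8*a*b**2 - 51/5*a*b + 132/5*a + 5/4*b**4 + 23/2*b**2 → -28857/160*a*b + 132/5*a + 5/4*b**4 + 495/32*b**3 + 23/2*b**2 + 2277/16*b
  leading term a*b: subtract (-28857/1280)·h_1 from -28857/160*a*b + 132/5*a + 5/4*b**4 + 495/32*b**3 + 23/2*b**2 + 2277/16*b → -1570239/640*a + 5/4*b**4 + 495/32*b**3 + 30329/128*b**2 + 2277/16*b + 663711/320
  leading term a: subtract (-15861/640)·h_2 from -1570239/640*a + 5/4*b**4 + 495/32*b**3 + 30329/128*b**2 + 2277/16*b + 663711/320 → 5/4*b**4 + 495/32*b**3 - 1393/128*b**2 + 2277/16*b - 1815/4
  leading term b**4: subtract (99/8*b)·k_3 from 5/4*b**4 + 495/32*b**3 - 1393/128*b**2 + 2277/16*b - 1815/4 → 275/16*b**3 - 3025/128*b**2 + 2805/16*b - 1815/4
  leading term b**3: subtract (5445/32)·k_3 from 275/16*b**3 - 3025/128*b**2 + 2805/16*b - 1815/4 → 0
  remainder 0.

S(h_2,k_3): leading monomials are coprime, so the S-polynomial reduces to 0 (Buchberger's first criterion).
Every S-polynomial of the final basis reduces to 0, so we have a Gröbner basis.
Inter-reduce: drop elements whose leading term is divisible by another's, tail-reduce, and make monic.
Reduced Gröbner basis: {a - 10/99*b**2 - 34/33, b**3 - 11/8*b**2 + 51/5*b - 132/5}.

These differ, so the ideals are not equal.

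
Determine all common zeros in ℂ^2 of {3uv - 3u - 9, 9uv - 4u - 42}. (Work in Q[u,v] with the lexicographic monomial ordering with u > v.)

{(3, 2)}

Compute a lex Gröbner basis by Buchberger's algorithm.
f_1 = 3uv - 3u - 9, LT = uv.
f_2 = 9uv - 4u - 42, LT = uv.

S(f_1,f_2): lcm = uv. S = -\tfrac{5}{9}u + \tfrac{5}{3}.
  leading term u: no divisor's leading term divides it; move -\tfrac{5}{9}u to the remainder.
  leading term 1: no divisor's leading term divides it; move \tfrac{5}{3} to the remainder.
  remainder -\tfrac{5}{9}u + \tfrac{5}{3} ≠ 0; add h_3 = -\tfrac{5}{9}u + \tfrac{5}{3} to the basis.

S(f_1,h_3): lcm = uv. S = -u + 3v - 3.
  leading term u: subtract (\tfrac{9}{5})·h_3 from -u + 3v - 3 → 3v - 6
  leading term v: no divisor's leading term divides it; move 3v to the remainder.
  leading term 1: no divisor's leading term divides it; move -6 to the remainder.
  remainder 3v - 6 ≠ 0; add h_4 = 3v - 6 to the basis.

The other S-polynomials (S(f_2,h_3), S(f_1,h_4), S(f_2,h_4), S(h_3,h_4)) all reduce to 0 modulo the current basis, so we have a Gröbner basis.
Inter-reduce: drop elements whose leading term is divisible by another's, tail-reduce, and make monic.
Reduced Gröbner basis: {u - 3, v - 2}.

Since the basis is lex-ordered, v - 2 is univariate in v. Its roots are {2}. Back-substituting each root into the other basis elements fixes the other coordinates.
  v = 2: the earlier basis element becomes u - 3 = 0, giving u = 3 — point (3, 2).
Each listed point satisfies every original equation (direct substitution).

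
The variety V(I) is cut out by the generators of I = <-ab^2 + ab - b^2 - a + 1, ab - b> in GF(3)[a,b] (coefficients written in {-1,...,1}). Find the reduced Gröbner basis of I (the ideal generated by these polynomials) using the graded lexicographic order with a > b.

f_1 = -ab^2 + ab - b^2 - a + 1, LT = ab^2.
f_2 = ab - b, LT = ab.

S(f_1,f_2): lcm = ab^2. S = -ab - b^2 + a - 1.
  leading term ab: subtract (-1)·f_2 from -ab - b^2 + a - 1 → -b^2 + a - b - 1
  leading term b^2: no divisor's leading term divides it; move -b^2 to the remainder.
  leading term a: no divisor's leading term divides it; move a to the remainder.
  leading term b: no divisor's leading term divides it; move -b to the remainder.
  leading term 1: no divisor's leading term divides it; move -1 to the remainder.
  remainder -b^2 + a - b - 1 ≠ 0; add g_3 = -b^2 + a - b - 1 to the basis.

S(f_1,g_3): lcm = ab^2. S = a^2 + ab + b^2 - 1.
  leading term a^2: no divisor's leading term divides it; move a^2 to the remainder.
  leading term ab: subtract (1)·f_2 from ab + b^2 - 1 → b^2 + b - 1
  leading term b^2: subtract (-1)·g_3 from b^2 + b - 1 → a + 1
  leading term a: no divisor's leading term divides it; move a to the remainder.
  leading term 1: no divisor's leading term divides it; move 1 to the remainder.
  remainder a^2 + a + 1 ≠ 0; add g_4 = a^2 + a + 1 to the basis.

The other S-polynomials (S(f_2,g_3), S(f_1,g_4), S(f_2,g_4), S(g_3,g_4)) all reduce to 0 modulo the current basis, so we have a Gröbner basis.
Inter-reduce: drop elements whose leading term is divisible by another's, tail-reduce, and make monic.

G = {a^2 + a + 1, ab - b, b^2 - a + b + 1}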